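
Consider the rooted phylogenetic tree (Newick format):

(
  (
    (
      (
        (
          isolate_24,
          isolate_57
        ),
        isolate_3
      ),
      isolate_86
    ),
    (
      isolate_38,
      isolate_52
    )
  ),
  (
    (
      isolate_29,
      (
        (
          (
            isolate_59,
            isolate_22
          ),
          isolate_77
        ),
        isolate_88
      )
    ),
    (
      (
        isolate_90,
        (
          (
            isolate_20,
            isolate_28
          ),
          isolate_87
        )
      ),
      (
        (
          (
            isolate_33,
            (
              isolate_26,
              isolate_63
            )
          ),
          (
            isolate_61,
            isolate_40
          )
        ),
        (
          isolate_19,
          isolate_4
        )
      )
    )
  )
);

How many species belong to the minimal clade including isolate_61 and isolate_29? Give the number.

16

The MRCA of isolate_61 and isolate_29 is the node subtending ((isolate_29,(((isolate_59,isolate_22),isolate_77),isolate_88)),((isolate_90,((isolate_20,isolate_28),isolate_87)),(((isolate_33,(isolate_26,isolate_63)),(isolate_61,isolate_40)),(isolate_19,isolate_4)))).
That clade contains 16 terminal taxa: isolate_19, isolate_20, isolate_22, isolate_26, isolate_28, isolate_29, isolate_33, isolate_4, isolate_40, isolate_59, isolate_61, isolate_63, isolate_77, isolate_87, isolate_88, isolate_90.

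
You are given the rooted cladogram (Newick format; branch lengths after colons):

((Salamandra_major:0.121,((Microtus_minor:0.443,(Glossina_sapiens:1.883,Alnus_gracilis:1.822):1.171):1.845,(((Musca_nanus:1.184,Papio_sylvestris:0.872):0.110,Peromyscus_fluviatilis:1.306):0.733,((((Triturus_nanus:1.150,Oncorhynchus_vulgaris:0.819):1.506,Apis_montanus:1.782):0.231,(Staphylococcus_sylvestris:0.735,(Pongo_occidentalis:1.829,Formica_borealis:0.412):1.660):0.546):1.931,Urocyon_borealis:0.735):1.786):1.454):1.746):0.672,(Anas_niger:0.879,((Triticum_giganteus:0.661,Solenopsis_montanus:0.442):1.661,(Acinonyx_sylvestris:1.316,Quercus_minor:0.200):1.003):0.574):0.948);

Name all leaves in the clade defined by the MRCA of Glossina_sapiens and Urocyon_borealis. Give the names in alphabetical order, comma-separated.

Tracing Glossina_sapiens: it sits inside (Glossina_sapiens,Alnus_gracilis).
Tracing Urocyon_borealis: it sits inside ((((Triturus_nanus,Oncorhynchus_vulgaris),Apis_montanus),(Staphylococcus_sylvestris,(Pongo_occidentalis,Formica_borealis))),Urocyon_borealis).
The smallest clade enclosing both is ((Microtus_minor,(Glossina_sapiens,Alnus_gracilis)),(((Musca_nanus,Papio_sylvestris),Peromyscus_fluviatilis),((((Triturus_nanus,Oncorhynchus_vulgaris),Apis_montanus),(Staphylococcus_sylvestris,(Pongo_occidentalis,Formica_borealis))),Urocyon_borealis))); the answer is its 13 terminal taxa in alphabetical order.

Alnus_gracilis, Apis_montanus, Formica_borealis, Glossina_sapiens, Microtus_minor, Musca_nanus, Oncorhynchus_vulgaris, Papio_sylvestris, Peromyscus_fluviatilis, Pongo_occidentalis, Staphylococcus_sylvestris, Triturus_nanus, Urocyon_borealis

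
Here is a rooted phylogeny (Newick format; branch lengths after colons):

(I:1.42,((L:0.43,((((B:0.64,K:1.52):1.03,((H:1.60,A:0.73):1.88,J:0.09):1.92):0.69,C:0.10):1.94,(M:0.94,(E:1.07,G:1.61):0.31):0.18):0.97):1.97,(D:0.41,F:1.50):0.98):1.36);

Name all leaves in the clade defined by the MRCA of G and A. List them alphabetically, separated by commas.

A, B, C, E, G, H, J, K, M

Tracing G: it sits inside (E,G).
Tracing A: it sits inside (H,A).
The smallest clade enclosing both is ((((B,K),((H,A),J)),C),(M,(E,G))); the answer is its 9 terminal taxa in alphabetical order.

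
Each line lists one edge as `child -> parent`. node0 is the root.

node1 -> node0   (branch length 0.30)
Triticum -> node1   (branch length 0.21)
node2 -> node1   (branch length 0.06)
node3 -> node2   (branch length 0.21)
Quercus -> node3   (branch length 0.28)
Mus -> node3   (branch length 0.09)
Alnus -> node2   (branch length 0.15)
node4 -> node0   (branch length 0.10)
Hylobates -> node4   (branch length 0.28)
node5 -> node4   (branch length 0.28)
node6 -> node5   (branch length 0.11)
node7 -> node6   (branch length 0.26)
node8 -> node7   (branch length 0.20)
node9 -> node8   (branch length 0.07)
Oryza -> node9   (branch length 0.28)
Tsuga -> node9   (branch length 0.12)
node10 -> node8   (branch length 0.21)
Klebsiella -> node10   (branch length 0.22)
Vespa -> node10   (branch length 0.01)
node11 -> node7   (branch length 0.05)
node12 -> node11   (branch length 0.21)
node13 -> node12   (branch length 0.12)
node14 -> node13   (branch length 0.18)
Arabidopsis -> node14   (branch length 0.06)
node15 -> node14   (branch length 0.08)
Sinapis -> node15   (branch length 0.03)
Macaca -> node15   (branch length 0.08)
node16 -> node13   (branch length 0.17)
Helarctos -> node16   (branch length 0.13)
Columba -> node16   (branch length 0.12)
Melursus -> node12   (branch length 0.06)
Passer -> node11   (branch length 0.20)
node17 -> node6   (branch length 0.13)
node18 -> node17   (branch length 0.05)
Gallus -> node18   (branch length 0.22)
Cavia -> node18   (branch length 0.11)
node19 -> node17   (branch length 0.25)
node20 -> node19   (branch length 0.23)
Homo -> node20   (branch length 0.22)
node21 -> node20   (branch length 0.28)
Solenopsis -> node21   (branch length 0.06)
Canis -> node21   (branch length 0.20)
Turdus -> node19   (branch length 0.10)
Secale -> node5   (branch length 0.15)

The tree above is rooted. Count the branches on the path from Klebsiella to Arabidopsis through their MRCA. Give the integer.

8

The MRCA of Klebsiella and Arabidopsis is the node subtending (((Oryza,Tsuga),(Klebsiella,Vespa)),((((Arabidopsis,(Sinapis,Macaca)),(Helarctos,Columba)),Melursus),Passer)).
From Klebsiella up to that node: 3 branches. From Arabidopsis up to the same node: 5 branches. Total: 3 + 5 = 8.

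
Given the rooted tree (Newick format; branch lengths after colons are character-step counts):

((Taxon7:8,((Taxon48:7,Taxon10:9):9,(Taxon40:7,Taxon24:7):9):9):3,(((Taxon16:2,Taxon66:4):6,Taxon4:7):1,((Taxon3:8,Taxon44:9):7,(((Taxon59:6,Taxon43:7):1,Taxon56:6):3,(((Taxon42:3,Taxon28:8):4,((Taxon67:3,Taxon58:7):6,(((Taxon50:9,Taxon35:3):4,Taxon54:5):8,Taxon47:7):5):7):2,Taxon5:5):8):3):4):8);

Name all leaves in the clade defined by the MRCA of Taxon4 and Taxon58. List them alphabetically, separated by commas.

Taxon16, Taxon28, Taxon3, Taxon35, Taxon4, Taxon42, Taxon43, Taxon44, Taxon47, Taxon5, Taxon50, Taxon54, Taxon56, Taxon58, Taxon59, Taxon66, Taxon67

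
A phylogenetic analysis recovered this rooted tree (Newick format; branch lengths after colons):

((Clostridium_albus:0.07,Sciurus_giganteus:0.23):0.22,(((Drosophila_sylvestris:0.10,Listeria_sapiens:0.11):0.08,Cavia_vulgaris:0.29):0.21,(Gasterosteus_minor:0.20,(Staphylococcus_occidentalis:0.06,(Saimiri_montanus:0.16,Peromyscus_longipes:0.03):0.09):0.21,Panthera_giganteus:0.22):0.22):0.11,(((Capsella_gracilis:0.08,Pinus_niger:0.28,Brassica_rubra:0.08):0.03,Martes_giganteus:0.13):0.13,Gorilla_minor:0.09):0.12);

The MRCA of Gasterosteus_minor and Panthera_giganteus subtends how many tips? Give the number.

5

The MRCA of Gasterosteus_minor and Panthera_giganteus is the node subtending (Gasterosteus_minor,(Staphylococcus_occidentalis,(Saimiri_montanus,Peromyscus_longipes)),Panthera_giganteus).
That clade contains 5 terminal taxa: Gasterosteus_minor, Panthera_giganteus, Peromyscus_longipes, Saimiri_montanus, Staphylococcus_occidentalis.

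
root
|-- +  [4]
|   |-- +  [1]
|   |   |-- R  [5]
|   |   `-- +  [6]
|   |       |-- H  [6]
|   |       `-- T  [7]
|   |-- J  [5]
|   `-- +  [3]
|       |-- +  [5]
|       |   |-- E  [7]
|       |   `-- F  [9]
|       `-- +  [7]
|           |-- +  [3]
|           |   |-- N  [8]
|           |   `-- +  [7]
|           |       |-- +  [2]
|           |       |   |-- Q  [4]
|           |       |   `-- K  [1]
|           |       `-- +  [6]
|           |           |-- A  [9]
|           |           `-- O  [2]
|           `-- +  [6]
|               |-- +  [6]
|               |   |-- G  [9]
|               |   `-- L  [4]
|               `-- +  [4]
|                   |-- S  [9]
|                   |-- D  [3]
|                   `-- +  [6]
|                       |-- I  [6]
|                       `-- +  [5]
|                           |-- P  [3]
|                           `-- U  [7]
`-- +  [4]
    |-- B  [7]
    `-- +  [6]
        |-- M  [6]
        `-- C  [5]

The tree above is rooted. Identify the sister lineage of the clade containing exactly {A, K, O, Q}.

The clade containing exactly {A, K, O, Q} attaches to the tree at the node subtending (N,((Q,K),(A,O))).
The other lineage descending from that same node — the sister group — is the single tip N.

N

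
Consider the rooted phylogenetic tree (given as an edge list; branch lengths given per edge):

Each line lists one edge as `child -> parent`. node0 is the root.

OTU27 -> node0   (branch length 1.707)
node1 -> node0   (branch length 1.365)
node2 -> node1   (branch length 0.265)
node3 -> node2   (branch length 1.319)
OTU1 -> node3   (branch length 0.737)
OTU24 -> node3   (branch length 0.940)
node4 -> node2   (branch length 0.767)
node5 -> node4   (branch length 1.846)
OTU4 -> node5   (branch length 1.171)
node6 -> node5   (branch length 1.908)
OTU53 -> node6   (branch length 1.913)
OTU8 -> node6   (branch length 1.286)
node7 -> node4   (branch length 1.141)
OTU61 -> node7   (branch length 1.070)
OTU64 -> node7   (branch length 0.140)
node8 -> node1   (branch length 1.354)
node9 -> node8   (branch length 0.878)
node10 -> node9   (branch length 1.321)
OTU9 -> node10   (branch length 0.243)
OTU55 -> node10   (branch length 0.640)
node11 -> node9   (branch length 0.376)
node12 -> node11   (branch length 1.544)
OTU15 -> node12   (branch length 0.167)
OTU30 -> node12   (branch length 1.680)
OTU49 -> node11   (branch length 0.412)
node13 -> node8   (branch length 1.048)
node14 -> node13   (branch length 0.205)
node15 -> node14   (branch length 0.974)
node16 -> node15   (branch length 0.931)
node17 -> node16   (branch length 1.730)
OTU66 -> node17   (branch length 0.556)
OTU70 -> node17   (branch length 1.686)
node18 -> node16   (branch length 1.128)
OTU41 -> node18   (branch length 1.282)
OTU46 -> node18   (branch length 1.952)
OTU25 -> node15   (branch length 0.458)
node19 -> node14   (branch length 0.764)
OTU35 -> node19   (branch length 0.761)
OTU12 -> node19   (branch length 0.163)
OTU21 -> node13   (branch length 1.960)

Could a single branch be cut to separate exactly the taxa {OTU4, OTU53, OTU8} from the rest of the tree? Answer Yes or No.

The most recent common ancestor of these taxa subtends (OTU4,(OTU53,OTU8)).
That clade has exactly 3 tips — every listed taxon and nothing else — so the group is monophyletic.

Yes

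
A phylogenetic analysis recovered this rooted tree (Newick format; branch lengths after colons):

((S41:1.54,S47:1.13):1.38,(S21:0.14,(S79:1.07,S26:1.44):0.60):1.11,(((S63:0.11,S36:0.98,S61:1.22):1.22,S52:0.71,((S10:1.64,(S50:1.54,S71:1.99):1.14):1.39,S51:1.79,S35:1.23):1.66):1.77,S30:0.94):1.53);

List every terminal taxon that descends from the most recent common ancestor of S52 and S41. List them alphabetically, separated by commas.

S10, S21, S26, S30, S35, S36, S41, S47, S50, S51, S52, S61, S63, S71, S79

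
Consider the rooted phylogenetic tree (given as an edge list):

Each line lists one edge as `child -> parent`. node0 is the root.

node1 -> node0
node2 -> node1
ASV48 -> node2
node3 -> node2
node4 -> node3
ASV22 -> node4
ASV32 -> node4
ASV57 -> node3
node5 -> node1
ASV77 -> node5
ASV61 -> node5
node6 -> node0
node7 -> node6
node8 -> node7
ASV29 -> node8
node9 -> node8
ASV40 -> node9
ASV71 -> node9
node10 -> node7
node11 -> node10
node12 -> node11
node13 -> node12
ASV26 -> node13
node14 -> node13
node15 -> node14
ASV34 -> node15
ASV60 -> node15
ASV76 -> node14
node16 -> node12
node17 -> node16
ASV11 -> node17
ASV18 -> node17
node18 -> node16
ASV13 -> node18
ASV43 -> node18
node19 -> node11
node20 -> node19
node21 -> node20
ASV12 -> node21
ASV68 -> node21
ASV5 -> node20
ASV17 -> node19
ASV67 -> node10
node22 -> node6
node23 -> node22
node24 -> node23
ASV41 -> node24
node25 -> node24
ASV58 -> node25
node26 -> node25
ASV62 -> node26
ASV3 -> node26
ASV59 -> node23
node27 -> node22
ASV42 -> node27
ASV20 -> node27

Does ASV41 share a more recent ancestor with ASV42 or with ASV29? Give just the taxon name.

ASV42

The MRCA of ASV41 and ASV42 subtends (((ASV41,(ASV58,(ASV62,ASV3))),ASV59),(ASV42,ASV20)) (7 taxa).
The MRCA of ASV41 and ASV29 subtends (((ASV29,(ASV40,ASV71)),((((ASV26,((ASV34,ASV60),ASV76)),((ASV11,ASV18),(ASV13,ASV43))),(((ASV12,ASV68),ASV5),ASV17)),ASV67)),(((ASV41,(ASV58,(ASV62,ASV3))),ASV59),(ASV42,ASV20))) (23 taxa).
The first is nested inside the second, so ASV41 shares a more recent common ancestor with ASV42.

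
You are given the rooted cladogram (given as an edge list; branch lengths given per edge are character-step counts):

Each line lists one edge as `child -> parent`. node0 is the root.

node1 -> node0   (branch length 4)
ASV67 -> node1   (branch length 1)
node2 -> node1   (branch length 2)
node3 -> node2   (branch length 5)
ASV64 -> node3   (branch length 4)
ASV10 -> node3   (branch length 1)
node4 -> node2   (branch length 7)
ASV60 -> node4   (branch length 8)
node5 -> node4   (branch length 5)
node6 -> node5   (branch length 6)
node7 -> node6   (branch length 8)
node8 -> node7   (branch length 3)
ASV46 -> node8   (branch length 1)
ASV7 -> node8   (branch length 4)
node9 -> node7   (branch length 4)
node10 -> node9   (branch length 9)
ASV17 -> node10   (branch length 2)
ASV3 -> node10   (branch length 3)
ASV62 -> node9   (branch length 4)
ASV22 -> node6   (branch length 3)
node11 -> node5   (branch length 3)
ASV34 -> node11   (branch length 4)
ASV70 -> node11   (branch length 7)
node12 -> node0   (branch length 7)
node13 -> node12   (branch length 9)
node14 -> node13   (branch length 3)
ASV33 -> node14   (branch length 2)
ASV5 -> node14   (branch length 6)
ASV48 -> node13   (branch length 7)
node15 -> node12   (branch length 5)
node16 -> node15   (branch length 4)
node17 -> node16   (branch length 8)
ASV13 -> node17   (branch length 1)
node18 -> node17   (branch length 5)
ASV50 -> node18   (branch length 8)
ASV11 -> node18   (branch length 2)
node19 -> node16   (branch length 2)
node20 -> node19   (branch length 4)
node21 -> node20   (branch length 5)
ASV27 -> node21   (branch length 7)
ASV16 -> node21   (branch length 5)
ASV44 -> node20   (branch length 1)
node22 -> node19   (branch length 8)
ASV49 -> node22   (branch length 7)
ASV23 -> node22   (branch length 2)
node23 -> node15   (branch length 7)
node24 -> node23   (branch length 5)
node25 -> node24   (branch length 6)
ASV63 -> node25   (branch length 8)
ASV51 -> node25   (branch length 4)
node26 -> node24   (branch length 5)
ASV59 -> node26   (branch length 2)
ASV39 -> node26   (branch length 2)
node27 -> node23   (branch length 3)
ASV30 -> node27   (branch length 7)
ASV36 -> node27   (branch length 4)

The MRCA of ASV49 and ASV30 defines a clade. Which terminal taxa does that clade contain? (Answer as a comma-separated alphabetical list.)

ASV11, ASV13, ASV16, ASV23, ASV27, ASV30, ASV36, ASV39, ASV44, ASV49, ASV50, ASV51, ASV59, ASV63

Tracing ASV49: it sits inside (ASV49,ASV23).
Tracing ASV30: it sits inside (ASV30,ASV36).
The smallest clade enclosing both is (((ASV13,(ASV50,ASV11)),(((ASV27,ASV16),ASV44),(ASV49,ASV23))),(((ASV63,ASV51),(ASV59,ASV39)),(ASV30,ASV36))); the answer is its 14 terminal taxa in alphabetical order.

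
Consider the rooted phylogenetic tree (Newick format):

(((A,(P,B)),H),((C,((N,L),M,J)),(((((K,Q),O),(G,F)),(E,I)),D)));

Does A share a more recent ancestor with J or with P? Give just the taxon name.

The MRCA of A and P subtends (A,(P,B)) (3 taxa).
The MRCA of A and J is the root, subtending the entire tree (17 taxa).
The first is nested inside the second, so A shares a more recent common ancestor with P.

P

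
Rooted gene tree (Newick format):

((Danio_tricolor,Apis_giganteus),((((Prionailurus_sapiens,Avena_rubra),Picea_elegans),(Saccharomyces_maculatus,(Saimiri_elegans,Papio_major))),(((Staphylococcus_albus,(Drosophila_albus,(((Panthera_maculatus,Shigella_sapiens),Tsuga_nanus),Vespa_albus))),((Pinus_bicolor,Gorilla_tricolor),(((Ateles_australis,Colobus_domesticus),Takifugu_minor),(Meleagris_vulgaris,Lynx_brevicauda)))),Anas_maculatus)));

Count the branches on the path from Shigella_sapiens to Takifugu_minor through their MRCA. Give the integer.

The MRCA of Shigella_sapiens and Takifugu_minor is the node subtending ((Staphylococcus_albus,(Drosophila_albus,(((Panthera_maculatus,Shigella_sapiens),Tsuga_nanus),Vespa_albus))),((Pinus_bicolor,Gorilla_tricolor),(((Ateles_australis,Colobus_domesticus),Takifugu_minor),(Meleagris_vulgaris,Lynx_brevicauda)))).
From Shigella_sapiens up to that node: 6 branches. From Takifugu_minor up to the same node: 4 branches. Total: 6 + 4 = 10.

10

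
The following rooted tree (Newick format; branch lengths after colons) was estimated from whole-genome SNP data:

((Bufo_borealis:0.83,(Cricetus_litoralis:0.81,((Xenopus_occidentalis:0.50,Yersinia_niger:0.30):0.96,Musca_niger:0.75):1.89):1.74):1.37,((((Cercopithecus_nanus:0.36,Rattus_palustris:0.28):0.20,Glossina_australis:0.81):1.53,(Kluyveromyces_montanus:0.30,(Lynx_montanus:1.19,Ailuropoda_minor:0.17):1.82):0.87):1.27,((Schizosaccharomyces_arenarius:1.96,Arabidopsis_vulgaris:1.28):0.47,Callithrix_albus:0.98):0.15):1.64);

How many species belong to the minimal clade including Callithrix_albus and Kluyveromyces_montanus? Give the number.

9

The MRCA of Callithrix_albus and Kluyveromyces_montanus is the node subtending ((((Cercopithecus_nanus,Rattus_palustris),Glossina_australis),(Kluyveromyces_montanus,(Lynx_montanus,Ailuropoda_minor))),((Schizosaccharomyces_arenarius,Arabidopsis_vulgaris),Callithrix_albus)).
That clade contains 9 terminal taxa: Ailuropoda_minor, Arabidopsis_vulgaris, Callithrix_albus, Cercopithecus_nanus, Glossina_australis, Kluyveromyces_montanus, Lynx_montanus, Rattus_palustris, Schizosaccharomyces_arenarius.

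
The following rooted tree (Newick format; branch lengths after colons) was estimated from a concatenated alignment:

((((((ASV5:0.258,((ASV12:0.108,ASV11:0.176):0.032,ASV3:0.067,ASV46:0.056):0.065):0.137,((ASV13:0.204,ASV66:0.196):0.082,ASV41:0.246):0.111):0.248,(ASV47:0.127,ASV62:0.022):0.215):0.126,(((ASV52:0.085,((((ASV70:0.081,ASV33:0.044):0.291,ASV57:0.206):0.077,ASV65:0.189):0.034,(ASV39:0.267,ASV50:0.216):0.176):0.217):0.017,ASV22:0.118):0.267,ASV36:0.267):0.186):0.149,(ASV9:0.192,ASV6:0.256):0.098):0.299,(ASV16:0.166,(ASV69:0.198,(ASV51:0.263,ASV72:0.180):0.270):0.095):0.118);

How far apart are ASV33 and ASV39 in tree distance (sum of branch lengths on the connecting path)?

0.889

The path runs ASV33 → … → MRCA → … → ASV39; the MRCA is the node subtending ((((ASV70,ASV33),ASV57),ASV65),(ASV39,ASV50)).
Branch lengths along that path: 0.044 + 0.291 + 0.077 + 0.034 + 0.176 + 0.267 = 0.889.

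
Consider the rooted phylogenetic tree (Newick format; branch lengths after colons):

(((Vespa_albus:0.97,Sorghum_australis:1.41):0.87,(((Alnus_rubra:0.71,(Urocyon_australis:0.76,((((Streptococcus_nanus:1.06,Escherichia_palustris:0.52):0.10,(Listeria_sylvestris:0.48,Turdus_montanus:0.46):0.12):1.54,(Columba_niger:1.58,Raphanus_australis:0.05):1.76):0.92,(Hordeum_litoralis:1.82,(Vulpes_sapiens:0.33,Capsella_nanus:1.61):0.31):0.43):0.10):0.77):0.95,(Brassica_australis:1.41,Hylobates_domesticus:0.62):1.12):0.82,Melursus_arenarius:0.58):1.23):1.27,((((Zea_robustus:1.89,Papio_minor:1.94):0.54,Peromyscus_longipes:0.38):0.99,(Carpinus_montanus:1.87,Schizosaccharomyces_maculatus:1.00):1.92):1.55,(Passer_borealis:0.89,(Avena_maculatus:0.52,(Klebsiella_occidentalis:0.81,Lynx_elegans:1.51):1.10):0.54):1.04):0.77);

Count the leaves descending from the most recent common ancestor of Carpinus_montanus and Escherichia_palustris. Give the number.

The MRCA of Carpinus_montanus and Escherichia_palustris is the root, so the clade is the entire tree.
That clade contains 25 terminal taxa: Alnus_rubra, Avena_maculatus, Brassica_australis, Capsella_nanus, Carpinus_montanus, Columba_niger, Escherichia_palustris, Hordeum_litoralis, Hylobates_domesticus, Klebsiella_occidentalis, Listeria_sylvestris, Lynx_elegans, Melursus_arenarius, Papio_minor, Passer_borealis, Peromyscus_longipes, Raphanus_australis, Schizosaccharomyces_maculatus, Sorghum_australis, Streptococcus_nanus, Turdus_montanus, Urocyon_australis, Vespa_albus, Vulpes_sapiens, Zea_robustus.

25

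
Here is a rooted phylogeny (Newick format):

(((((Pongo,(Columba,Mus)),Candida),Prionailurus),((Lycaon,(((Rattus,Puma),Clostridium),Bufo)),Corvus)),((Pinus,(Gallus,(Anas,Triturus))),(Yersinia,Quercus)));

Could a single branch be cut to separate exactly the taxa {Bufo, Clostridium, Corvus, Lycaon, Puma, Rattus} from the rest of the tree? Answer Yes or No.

The most recent common ancestor of these taxa subtends ((Lycaon,(((Rattus,Puma),Clostridium),Bufo)),Corvus).
That clade has exactly 6 tips — every listed taxon and nothing else — so the group is monophyletic.

Yes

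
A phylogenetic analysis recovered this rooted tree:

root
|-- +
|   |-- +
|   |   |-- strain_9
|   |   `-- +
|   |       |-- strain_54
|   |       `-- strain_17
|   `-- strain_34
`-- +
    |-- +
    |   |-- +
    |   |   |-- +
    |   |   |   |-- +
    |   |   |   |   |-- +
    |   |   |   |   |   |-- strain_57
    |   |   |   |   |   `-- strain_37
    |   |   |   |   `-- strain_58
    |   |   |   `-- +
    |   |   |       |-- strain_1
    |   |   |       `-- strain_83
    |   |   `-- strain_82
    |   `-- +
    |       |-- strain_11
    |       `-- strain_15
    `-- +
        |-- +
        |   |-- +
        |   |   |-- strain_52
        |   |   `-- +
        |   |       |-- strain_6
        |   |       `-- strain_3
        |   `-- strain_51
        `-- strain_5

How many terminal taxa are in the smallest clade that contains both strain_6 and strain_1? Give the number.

13

The MRCA of strain_6 and strain_1 is the node subtending ((((((strain_57,strain_37),strain_58),(strain_1,strain_83)),strain_82),(strain_11,strain_15)),(((strain_52,(strain_6,strain_3)),strain_51),strain_5)).
That clade contains 13 terminal taxa: strain_1, strain_11, strain_15, strain_3, strain_37, strain_5, strain_51, strain_52, strain_57, strain_58, strain_6, strain_82, strain_83.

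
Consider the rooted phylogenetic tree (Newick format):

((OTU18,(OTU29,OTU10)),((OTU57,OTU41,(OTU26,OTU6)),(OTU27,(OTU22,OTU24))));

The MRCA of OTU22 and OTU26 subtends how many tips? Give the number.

7

The MRCA of OTU22 and OTU26 is the node subtending ((OTU57,OTU41,(OTU26,OTU6)),(OTU27,(OTU22,OTU24))).
That clade contains 7 terminal taxa: OTU22, OTU24, OTU26, OTU27, OTU41, OTU57, OTU6.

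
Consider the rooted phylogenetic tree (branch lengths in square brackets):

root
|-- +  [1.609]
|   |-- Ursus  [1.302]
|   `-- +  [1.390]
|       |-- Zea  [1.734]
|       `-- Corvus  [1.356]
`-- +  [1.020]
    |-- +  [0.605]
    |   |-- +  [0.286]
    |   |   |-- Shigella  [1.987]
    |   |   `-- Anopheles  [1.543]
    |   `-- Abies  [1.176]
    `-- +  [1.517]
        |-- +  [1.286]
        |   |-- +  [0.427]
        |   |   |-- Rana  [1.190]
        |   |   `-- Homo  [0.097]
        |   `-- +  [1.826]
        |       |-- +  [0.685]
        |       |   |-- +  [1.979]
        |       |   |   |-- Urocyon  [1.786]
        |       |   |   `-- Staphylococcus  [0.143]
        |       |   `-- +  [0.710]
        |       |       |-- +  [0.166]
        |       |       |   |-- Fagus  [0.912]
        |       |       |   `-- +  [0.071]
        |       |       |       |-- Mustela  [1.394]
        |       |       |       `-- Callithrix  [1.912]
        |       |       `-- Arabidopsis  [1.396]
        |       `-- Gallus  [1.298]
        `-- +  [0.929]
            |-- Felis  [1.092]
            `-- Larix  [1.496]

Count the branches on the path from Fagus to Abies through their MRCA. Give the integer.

9

The MRCA of Fagus and Abies is the node subtending (((Shigella,Anopheles),Abies),(((Rana,Homo),(((Urocyon,Staphylococcus),((Fagus,(Mustela,Callithrix)),Arabidopsis)),Gallus)),(Felis,Larix))).
From Fagus up to that node: 7 branches. From Abies up to the same node: 2 branches. Total: 7 + 2 = 9.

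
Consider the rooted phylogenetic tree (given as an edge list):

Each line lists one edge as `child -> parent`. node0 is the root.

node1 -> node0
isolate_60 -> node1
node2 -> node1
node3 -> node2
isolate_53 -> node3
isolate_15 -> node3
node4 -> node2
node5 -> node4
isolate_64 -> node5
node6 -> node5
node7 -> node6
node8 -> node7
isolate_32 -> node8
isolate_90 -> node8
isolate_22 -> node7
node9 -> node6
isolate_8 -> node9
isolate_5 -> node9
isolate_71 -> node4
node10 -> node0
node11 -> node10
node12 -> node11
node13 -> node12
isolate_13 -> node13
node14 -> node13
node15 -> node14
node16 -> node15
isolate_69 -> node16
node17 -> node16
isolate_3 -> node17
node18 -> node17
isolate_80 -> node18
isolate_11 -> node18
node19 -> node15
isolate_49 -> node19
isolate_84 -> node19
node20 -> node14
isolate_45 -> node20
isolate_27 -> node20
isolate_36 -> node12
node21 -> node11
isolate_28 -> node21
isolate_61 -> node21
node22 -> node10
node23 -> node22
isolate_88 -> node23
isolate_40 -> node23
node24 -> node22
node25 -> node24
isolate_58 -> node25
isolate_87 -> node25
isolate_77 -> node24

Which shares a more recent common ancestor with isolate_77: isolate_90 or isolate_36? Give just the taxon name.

isolate_36

The MRCA of isolate_77 and isolate_36 subtends ((((isolate_13,(((isolate_69,(isolate_3,(isolate_80,isolate_11))),(isolate_49,isolate_84)),(isolate_45,isolate_27))),isolate_36),(isolate_28,isolate_61)),((isolate_88,isolate_40),((isolate_58,isolate_87),isolate_77))) (17 taxa).
The MRCA of isolate_77 and isolate_90 is the root, subtending the entire tree (27 taxa).
The first is nested inside the second, so isolate_77 shares a more recent common ancestor with isolate_36.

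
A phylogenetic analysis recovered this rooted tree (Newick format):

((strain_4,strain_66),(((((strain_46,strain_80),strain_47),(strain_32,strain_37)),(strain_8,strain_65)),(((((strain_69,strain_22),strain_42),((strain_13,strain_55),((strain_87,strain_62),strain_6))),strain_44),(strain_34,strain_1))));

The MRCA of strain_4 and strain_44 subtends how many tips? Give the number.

20

The MRCA of strain_4 and strain_44 is the root, so the clade is the entire tree.
That clade contains 20 terminal taxa: strain_1, strain_13, strain_22, strain_32, strain_34, strain_37, strain_4, strain_42, strain_44, strain_46, strain_47, strain_55, strain_6, strain_62, strain_65, strain_66, strain_69, strain_8, strain_80, strain_87.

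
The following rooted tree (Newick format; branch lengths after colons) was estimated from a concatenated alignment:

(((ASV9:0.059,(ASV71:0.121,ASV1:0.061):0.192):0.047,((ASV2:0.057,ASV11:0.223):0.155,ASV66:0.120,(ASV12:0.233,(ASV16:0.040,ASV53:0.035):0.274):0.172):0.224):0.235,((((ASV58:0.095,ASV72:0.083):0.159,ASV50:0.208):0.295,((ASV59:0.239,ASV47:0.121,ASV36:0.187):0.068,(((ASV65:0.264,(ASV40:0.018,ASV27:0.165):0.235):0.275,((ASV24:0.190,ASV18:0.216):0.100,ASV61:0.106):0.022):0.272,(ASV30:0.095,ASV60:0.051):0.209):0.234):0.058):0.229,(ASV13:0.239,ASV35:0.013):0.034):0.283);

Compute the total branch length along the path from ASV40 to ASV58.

1.641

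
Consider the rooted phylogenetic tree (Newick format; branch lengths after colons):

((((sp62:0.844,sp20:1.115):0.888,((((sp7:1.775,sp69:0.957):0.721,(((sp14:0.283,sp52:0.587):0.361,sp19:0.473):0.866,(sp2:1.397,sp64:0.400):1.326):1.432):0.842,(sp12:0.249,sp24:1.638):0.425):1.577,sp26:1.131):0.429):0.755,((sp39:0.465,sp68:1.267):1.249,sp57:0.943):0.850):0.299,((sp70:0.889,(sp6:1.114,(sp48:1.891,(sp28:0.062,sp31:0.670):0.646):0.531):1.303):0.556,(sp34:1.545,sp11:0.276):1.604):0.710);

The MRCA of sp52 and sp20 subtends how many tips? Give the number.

The MRCA of sp52 and sp20 is the node subtending ((sp62,sp20),((((sp7,sp69),(((sp14,sp52),sp19),(sp2,sp64))),(sp12,sp24)),sp26)).
That clade contains 12 terminal taxa: sp12, sp14, sp19, sp2, sp20, sp24, sp26, sp52, sp62, sp64, sp69, sp7.

12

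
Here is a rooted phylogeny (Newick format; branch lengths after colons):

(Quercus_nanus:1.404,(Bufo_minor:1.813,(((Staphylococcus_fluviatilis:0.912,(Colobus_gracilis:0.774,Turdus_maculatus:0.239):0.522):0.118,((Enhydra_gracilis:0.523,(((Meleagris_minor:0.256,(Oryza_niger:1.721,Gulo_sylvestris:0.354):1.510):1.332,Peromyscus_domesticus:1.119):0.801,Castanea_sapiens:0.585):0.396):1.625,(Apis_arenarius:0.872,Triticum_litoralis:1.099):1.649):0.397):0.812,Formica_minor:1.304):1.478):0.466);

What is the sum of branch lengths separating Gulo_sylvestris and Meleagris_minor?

2.120

The path runs Gulo_sylvestris → … → MRCA → … → Meleagris_minor; the MRCA is the node subtending (Meleagris_minor,(Oryza_niger,Gulo_sylvestris)).
Branch lengths along that path: 0.354 + 1.510 + 0.256 = 2.120.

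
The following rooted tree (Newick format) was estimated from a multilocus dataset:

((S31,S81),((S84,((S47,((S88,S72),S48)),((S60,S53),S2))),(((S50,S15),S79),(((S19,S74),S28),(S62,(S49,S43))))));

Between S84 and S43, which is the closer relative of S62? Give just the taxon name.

S43

The MRCA of S62 and S43 subtends (S62,(S49,S43)) (3 taxa).
The MRCA of S62 and S84 subtends ((S84,((S47,((S88,S72),S48)),((S60,S53),S2))),(((S50,S15),S79),(((S19,S74),S28),(S62,(S49,S43))))) (17 taxa).
The first is nested inside the second, so S62 shares a more recent common ancestor with S43.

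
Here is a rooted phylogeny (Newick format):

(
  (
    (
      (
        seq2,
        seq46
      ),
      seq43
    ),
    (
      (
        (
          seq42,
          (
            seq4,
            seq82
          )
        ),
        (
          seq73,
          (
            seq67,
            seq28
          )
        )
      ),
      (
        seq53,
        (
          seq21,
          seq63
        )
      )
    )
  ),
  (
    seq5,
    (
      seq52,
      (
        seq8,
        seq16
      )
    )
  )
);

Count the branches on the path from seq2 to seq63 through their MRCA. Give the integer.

The MRCA of seq2 and seq63 is the node subtending (((seq2,seq46),seq43),(((seq42,(seq4,seq82)),(seq73,(seq67,seq28))),(seq53,(seq21,seq63)))).
From seq2 up to that node: 3 branches. From seq63 up to the same node: 4 branches. Total: 3 + 4 = 7.

7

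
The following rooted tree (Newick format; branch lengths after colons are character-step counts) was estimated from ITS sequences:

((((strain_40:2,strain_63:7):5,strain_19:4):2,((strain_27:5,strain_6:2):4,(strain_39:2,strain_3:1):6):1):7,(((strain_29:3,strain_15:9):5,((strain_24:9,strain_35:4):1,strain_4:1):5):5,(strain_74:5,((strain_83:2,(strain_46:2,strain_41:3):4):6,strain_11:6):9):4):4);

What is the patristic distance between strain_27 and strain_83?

The path runs strain_27 → … → MRCA → … → strain_83; the MRCA is the root of the tree.
Branch lengths along that path: 5 + 4 + 1 + 7 + 4 + 4 + 9 + 6 + 2 = 42.

42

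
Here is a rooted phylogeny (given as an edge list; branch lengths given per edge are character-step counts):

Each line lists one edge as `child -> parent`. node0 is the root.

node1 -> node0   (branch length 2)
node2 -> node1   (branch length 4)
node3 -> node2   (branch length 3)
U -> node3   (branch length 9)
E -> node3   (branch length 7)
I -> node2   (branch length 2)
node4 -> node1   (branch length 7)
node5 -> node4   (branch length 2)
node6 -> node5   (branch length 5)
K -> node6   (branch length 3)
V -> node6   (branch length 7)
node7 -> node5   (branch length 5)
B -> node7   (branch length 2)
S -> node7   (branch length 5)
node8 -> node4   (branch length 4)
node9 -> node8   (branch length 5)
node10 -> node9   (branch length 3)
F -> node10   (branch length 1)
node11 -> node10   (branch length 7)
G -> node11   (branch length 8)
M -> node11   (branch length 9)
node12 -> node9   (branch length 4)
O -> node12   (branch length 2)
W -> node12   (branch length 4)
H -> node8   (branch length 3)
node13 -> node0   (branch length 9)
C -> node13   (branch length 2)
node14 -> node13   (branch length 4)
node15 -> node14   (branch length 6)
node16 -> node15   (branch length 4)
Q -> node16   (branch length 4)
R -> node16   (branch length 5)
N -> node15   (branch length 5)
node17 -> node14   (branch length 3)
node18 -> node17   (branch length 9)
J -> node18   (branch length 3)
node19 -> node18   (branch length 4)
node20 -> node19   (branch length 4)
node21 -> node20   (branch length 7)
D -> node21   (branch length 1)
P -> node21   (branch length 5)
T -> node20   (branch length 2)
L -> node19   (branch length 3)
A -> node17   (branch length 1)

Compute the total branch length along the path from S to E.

33

The path runs S → … → MRCA → … → E; the MRCA is the node subtending (((U,E),I),(((K,V),(B,S)),(((F,(G,M)),(O,W)),H))).
Branch lengths along that path: 5 + 5 + 2 + 7 + 4 + 3 + 7 = 33.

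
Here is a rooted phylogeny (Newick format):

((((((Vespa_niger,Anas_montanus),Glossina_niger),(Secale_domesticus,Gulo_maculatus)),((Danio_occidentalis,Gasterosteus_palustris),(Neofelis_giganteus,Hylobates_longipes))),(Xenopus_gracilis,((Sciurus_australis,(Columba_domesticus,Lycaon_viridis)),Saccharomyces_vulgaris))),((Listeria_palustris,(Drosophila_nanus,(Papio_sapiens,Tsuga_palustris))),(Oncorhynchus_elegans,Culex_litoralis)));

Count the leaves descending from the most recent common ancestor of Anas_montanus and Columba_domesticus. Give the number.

14

The MRCA of Anas_montanus and Columba_domesticus is the node subtending (((((Vespa_niger,Anas_montanus),Glossina_niger),(Secale_domesticus,Gulo_maculatus)),((Danio_occidentalis,Gasterosteus_palustris),(Neofelis_giganteus,Hylobates_longipes))),(Xenopus_gracilis,((Sciurus_australis,(Columba_domesticus,Lycaon_viridis)),Saccharomyces_vulgaris))).
That clade contains 14 terminal taxa: Anas_montanus, Columba_domesticus, Danio_occidentalis, Gasterosteus_palustris, Glossina_niger, Gulo_maculatus, Hylobates_longipes, Lycaon_viridis, Neofelis_giganteus, Saccharomyces_vulgaris, Sciurus_australis, Secale_domesticus, Vespa_niger, Xenopus_gracilis.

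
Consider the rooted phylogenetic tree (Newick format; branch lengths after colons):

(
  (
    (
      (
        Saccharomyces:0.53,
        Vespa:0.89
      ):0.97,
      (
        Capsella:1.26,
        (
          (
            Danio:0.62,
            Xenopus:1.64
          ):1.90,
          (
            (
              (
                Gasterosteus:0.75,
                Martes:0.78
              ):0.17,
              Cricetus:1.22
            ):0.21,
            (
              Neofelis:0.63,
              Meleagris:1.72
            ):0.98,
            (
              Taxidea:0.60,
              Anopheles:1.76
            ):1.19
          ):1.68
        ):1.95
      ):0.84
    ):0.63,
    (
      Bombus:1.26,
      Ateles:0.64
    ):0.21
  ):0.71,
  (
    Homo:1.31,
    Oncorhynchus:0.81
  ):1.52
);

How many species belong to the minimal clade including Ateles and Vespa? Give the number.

The MRCA of Ateles and Vespa is the node subtending (((Saccharomyces,Vespa),(Capsella,((Danio,Xenopus),(((Gasterosteus,Martes),Cricetus),(Neofelis,Meleagris),(Taxidea,Anopheles))))),(Bombus,Ateles)).
That clade contains 14 terminal taxa: Anopheles, Ateles, Bombus, Capsella, Cricetus, Danio, Gasterosteus, Martes, Meleagris, Neofelis, Saccharomyces, Taxidea, Vespa, Xenopus.

14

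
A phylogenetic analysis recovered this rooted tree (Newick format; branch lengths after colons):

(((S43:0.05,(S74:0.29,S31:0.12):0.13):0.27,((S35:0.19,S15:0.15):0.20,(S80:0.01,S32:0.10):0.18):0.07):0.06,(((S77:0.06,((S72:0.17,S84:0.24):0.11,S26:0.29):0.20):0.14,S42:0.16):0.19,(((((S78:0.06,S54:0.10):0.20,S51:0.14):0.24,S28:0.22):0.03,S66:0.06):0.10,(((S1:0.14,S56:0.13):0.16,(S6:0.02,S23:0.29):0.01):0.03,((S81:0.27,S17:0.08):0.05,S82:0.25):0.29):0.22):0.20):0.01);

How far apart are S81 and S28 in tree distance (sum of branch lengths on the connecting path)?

The path runs S81 → … → MRCA → … → S28; the MRCA is the node subtending (((((S78,S54),S51),S28),S66),(((S1,S56),(S6,S23)),((S81,S17),S82))).
Branch lengths along that path: 0.27 + 0.05 + 0.29 + 0.22 + 0.10 + 0.03 + 0.22 = 1.18.

1.18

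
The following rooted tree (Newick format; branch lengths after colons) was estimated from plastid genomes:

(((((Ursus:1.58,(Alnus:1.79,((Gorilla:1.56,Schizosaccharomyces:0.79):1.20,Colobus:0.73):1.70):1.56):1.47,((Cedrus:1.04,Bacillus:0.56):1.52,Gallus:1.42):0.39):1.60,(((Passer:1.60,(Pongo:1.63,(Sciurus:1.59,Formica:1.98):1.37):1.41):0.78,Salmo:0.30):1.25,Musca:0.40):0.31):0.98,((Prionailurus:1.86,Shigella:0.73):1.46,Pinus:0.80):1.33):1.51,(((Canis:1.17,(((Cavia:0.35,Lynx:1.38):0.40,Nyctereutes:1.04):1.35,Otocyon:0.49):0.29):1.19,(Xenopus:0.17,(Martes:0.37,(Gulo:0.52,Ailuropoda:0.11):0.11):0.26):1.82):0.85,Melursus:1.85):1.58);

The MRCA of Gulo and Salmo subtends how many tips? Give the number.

27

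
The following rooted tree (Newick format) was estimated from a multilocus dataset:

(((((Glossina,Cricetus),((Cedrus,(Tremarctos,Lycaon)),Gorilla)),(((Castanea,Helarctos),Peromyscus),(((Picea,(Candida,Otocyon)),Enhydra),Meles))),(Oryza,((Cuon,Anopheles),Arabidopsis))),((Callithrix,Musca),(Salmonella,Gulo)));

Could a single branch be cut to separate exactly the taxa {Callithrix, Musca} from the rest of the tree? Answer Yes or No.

The most recent common ancestor of these taxa subtends (Callithrix,Musca).
That clade has exactly 2 tips — every listed taxon and nothing else — so the group is monophyletic.

Yes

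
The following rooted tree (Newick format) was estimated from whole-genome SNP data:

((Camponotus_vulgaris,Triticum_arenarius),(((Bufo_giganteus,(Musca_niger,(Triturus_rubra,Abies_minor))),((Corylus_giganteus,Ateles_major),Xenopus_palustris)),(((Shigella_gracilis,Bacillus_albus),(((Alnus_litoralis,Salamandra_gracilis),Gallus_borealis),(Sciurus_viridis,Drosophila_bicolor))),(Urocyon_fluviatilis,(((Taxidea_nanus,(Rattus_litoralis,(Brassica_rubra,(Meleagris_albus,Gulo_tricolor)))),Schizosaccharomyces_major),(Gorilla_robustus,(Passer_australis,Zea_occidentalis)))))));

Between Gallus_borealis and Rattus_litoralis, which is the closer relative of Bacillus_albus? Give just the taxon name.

Gallus_borealis

The MRCA of Bacillus_albus and Gallus_borealis subtends ((Shigella_gracilis,Bacillus_albus),(((Alnus_litoralis,Salamandra_gracilis),Gallus_borealis),(Sciurus_viridis,Drosophila_bicolor))) (7 taxa).
The MRCA of Bacillus_albus and Rattus_litoralis subtends (((Shigella_gracilis,Bacillus_albus),(((Alnus_litoralis,Salamandra_gracilis),Gallus_borealis),(Sciurus_viridis,Drosophila_bicolor))),(Urocyon_fluviatilis,(((Taxidea_nanus,(Rattus_litoralis,(Brassica_rubra,(Meleagris_albus,Gulo_tricolor)))),Schizosaccharomyces_major),(Gorilla_robustus,(Passer_australis,Zea_occidentalis))))) (17 taxa).
The first is nested inside the second, so Bacillus_albus shares a more recent common ancestor with Gallus_borealis.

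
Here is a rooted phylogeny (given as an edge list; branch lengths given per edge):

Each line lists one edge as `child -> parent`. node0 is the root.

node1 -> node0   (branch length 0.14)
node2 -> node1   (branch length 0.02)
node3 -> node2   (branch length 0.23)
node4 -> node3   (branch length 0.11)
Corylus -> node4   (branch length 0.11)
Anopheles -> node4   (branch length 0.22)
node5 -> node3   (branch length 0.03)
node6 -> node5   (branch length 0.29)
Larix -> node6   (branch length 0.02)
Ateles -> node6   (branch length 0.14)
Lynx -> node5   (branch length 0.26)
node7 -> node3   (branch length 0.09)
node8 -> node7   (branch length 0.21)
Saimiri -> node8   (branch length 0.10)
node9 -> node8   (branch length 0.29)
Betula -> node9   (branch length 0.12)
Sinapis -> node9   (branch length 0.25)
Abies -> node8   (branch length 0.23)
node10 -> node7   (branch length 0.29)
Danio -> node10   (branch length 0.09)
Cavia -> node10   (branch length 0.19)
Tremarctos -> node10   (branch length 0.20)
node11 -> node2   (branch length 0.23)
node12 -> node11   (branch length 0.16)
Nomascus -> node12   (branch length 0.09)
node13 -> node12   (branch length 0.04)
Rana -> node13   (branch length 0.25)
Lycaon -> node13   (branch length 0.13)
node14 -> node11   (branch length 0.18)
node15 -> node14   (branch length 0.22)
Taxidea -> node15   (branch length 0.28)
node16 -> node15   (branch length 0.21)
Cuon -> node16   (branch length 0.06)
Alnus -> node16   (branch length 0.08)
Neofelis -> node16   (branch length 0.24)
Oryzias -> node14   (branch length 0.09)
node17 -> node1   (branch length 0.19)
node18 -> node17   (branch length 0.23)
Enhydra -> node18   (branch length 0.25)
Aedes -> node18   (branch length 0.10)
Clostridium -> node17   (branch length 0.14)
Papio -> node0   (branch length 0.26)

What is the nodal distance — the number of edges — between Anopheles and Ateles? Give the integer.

The MRCA of Anopheles and Ateles is the node subtending ((Corylus,Anopheles),((Larix,Ateles),Lynx),((Saimiri,(Betula,Sinapis),Abies),(Danio,Cavia,Tremarctos))).
From Anopheles up to that node: 2 branches. From Ateles up to the same node: 3 branches. Total: 2 + 3 = 5.

5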